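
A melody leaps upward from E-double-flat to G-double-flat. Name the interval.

minor third

Counting letters E–F–G gives a third.
Ebb→Gbb = 3 semitones, 1 narrower than the major third (4), so minor.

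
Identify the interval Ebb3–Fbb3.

Counting letters E–F gives a second.
Ebb→Fbb = 1 semitone, 1 narrower than the major second (2), so minor.

minor second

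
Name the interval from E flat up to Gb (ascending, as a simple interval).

The letter names run E→G, a span of 2 letter steps, so the interval is some kind of third.
Eb to Gb is 3 semitones. A major third is 4, so 3 makes it minor.

minor third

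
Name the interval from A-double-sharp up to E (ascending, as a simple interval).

Counting letters A–B–C–D–E gives a fifth.
A##→E = 5 semitones, 2 narrower than the perfect fifth (7), so doubly diminished.

doubly diminished fifth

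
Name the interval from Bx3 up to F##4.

Counting letters B–C–D–E–F gives a fifth.
B##→F## = 6 semitones, 1 narrower than the perfect fifth (7), so diminished.

diminished fifth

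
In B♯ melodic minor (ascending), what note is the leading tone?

The B# melodic minor (ascending) scale runs B# C## D# E# F## G## A##.
Degree 7 is A##.

A##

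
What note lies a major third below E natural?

C

A third below E lands on the letter C.
A major third spans 4 semitones, so E moves to pitch class 0. On the letter C that is C.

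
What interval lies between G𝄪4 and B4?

Counting letters G–A–B gives a third.
G##→B = 2 semitones, 2 narrower than the major third (4), so diminished.

diminished third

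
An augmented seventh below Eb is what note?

A seventh below E lands on the letter F.
An augmented seventh spans 12 semitones, so Eb moves to pitch class 3. On the letter F that is Fbb.

Fbb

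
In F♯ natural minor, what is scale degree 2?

G#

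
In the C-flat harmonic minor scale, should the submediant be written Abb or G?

Abb

Each scale degree takes a distinct letter name. Degree 6 of a scale on C must use the letter A.
Abb and G are enharmonically the same pitch, but only Abb uses the letter A, so it is the correct spelling here.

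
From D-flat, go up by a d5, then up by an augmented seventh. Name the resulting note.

A diminished fifth up from Db is Abb (letter A, 6 semitones up).
An augmented seventh up from Abb is G (letter G, 12 semitones up).

G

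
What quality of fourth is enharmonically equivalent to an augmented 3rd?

An augmented third spans 5 semitones.
A fourth spanning 5 semitones is perfect (the perfect fourth is 5).

perfect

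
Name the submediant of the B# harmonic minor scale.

Degree 6 takes the letter 5 steps above B, which is G.
In harmonic minor, degree 6 sits 8 semitones above the tonic. B# + 8 semitones is pitch class 8, spelled on G as G#.

G#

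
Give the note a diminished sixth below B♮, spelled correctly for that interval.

D##

A sixth below B lands on the letter D.
A diminished sixth spans 7 semitones, so B moves to pitch class 4. On the letter D that is D##.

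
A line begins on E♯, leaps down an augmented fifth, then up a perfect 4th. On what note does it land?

An augmented fifth down from E# is A (letter A, 8 semitones down).
A perfect fourth up from A is D (letter D, 5 semitones up).

D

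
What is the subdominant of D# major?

G#

Degree 4 takes the letter 3 steps above D, which is G.
In major, degree 4 sits 5 semitones above the tonic. D# + 5 semitones is pitch class 8, spelled on G as G#.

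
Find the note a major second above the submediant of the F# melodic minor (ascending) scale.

E#

The submediant of F# melodic minor (ascending) is D#.
A major second (2 semitones) above D# lands on the letter E, giving E#.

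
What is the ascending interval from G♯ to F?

diminished seventh

Counting letters G–A–B–C–D–E–F gives a seventh.
G#→F = 9 semitones, 2 narrower than the major seventh (11), so diminished.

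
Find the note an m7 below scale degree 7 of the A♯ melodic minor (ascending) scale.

Scale degree 7 of A# melodic minor (ascending) is G##.
A minor seventh (10 semitones) below G## lands on the letter A, giving A##.

A##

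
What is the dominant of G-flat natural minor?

Db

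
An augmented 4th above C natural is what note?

C up a perfect fourth is F, so the target letter is F.
From C, an augmented fourth is 6 semitones up: F#.

F#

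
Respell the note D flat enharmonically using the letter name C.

C#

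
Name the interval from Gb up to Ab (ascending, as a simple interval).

major second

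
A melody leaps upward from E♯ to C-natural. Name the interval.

diminished sixth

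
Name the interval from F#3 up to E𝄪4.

augmented seventh

The letter names run F→E, a span of 6 letter steps, so the interval is some kind of seventh.
F# to E## is 12 semitones. A major seventh is 11, so 12 makes it augmented.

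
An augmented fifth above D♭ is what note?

A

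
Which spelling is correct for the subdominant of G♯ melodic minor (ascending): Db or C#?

C#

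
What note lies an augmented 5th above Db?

A

A fifth above D lands on the letter A.
An augmented fifth spans 8 semitones, so Db moves to pitch class 9. On the letter A that is A.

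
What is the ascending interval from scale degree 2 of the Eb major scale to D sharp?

augmented sixth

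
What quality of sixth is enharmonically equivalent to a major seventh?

A major seventh spans 11 semitones.
A sixth spanning 11 semitones is doubly augmented (the major sixth is 9).

doubly augmented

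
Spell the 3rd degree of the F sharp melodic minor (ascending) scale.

The F# melodic minor (ascending) scale runs F# G# A B C# D# E#.
Degree 3 is A.

A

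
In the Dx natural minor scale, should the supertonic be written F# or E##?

Each scale degree takes a distinct letter name. Degree 2 of a scale on D must use the letter E.
E## and F# are enharmonically the same pitch, but only E## uses the letter E, so it is the correct spelling here.

E##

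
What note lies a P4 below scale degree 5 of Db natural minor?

Eb

Scale degree 5 of Db natural minor is Ab.
A perfect fourth (5 semitones) below Ab lands on the letter E, giving Eb.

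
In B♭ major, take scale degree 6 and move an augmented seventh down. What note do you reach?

Scale degree 6 of Bb major is G.
An augmented seventh (12 semitones) below G lands on the letter A, giving Abb.

Abb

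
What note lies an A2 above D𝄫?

Eb

A second above D lands on the letter E.
An augmented second spans 3 semitones, so Dbb moves to pitch class 3. On the letter E that is Eb.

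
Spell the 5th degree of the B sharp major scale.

Degree 5 takes the letter 4 steps above B, which is F.
In major, degree 5 sits 7 semitones above the tonic. B# + 7 semitones is pitch class 7, spelled on F as F##.

F##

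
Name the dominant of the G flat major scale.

Db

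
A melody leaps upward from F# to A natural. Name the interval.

The letter names run F→A, a span of 2 letter steps, so the interval is some kind of third.
F# to A is 3 semitones. A major third is 4, so 3 makes it minor.

minor third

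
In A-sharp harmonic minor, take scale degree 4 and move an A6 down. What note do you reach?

Scale degree 4 of A# harmonic minor is D#.
An augmented sixth (10 semitones) below D# lands on the letter F, giving F.

F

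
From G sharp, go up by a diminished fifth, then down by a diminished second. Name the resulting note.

C##

A diminished fifth up from G# is D (letter D, 6 semitones up).
A diminished second down from D is C## (letter C, 0 semitones down).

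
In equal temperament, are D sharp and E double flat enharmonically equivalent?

No

D# is pitch class 3; Ebb is pitch class 2.
The pitch classes differ (3 vs. 2), so they are not enharmonic equivalents.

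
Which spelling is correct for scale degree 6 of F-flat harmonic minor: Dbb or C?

Dbb

Each scale degree takes a distinct letter name. Degree 6 of a scale on F must use the letter D.
Dbb and C are enharmonically the same pitch, but only Dbb uses the letter D, so it is the correct spelling here.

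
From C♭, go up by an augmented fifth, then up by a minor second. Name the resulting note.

An augmented fifth up from Cb is G (letter G, 8 semitones up).
A minor second up from G is Ab (letter A, 1 semitone up).

Ab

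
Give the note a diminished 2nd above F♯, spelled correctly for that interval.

Gb

A second above F lands on the letter G.
A diminished second spans 0 semitones, so F# moves to pitch class 6. On the letter G that is Gb.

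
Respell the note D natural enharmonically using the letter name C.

Plain C sits 2 semitones below D, so on the letter C the same pitch needs a double sharp: C##.

C##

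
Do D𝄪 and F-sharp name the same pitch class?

No

D## is pitch class 4; F# is pitch class 6.
The pitch classes differ (4 vs. 6), so they are not enharmonic equivalents.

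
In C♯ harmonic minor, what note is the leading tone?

B#

Degree 7 takes the letter 6 steps above C, which is B.
In harmonic minor, degree 7 sits 11 semitones above the tonic. C# + 11 semitones is pitch class 0, spelled on B as B#.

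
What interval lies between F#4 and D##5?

Counting letters F–G–A–B–C–D gives a sixth.
F#→D## = 10 semitones, 1 wider than the major sixth (9), so augmented.

augmented sixth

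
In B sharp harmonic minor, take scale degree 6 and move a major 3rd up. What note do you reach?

Scale degree 6 of B# harmonic minor is G#.
A major third (4 semitones) above G# lands on the letter B, giving B#.

B#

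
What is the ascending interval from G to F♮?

minor seventh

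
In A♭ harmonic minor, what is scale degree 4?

Db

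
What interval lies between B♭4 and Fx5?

doubly augmented fifth

Counting letters B–C–D–E–F gives a fifth.
Bb→F## = 9 semitones, 2 wider than the perfect fifth (7), so doubly augmented.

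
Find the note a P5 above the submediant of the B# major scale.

D##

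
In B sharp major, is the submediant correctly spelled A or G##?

Each scale degree takes a distinct letter name. Degree 6 of a scale on B must use the letter G.
G## and A are enharmonically the same pitch, but only G## uses the letter G, so it is the correct spelling here.

G##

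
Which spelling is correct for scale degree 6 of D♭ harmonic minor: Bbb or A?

Each scale degree takes a distinct letter name. Degree 6 of a scale on D must use the letter B.
Bbb and A are enharmonically the same pitch, but only Bbb uses the letter B, so it is the correct spelling here.

Bbb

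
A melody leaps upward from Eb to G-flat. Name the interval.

minor third

Counting letters E–F–G gives a third.
Eb→Gb = 3 semitones, 1 narrower than the major third (4), so minor.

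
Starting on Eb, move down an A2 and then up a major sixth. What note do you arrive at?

Bbb

An augmented second down from Eb is Dbb (letter D, 3 semitones down).
A major sixth up from Dbb is Bbb (letter B, 9 semitones up).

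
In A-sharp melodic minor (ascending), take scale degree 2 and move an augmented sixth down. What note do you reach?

Scale degree 2 of A# melodic minor (ascending) is B#.
An augmented sixth (10 semitones) below B# lands on the letter D, giving D.

D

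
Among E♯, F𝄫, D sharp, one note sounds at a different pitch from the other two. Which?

E#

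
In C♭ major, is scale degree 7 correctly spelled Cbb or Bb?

Each scale degree takes a distinct letter name. Degree 7 of a scale on C must use the letter B.
Bb and Cbb are enharmonically the same pitch, but only Bb uses the letter B, so it is the correct spelling here.

Bb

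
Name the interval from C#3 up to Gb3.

The letter names run C→G, a span of 4 letter steps, so the interval is some kind of fifth.
C# to Gb is 5 semitones. A perfect fifth is 7, so 5 makes it doubly diminished.

doubly diminished fifth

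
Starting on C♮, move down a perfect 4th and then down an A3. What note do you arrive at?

Ebb

A perfect fourth down from C is G (letter G, 5 semitones down).
An augmented third down from G is Ebb (letter E, 5 semitones down).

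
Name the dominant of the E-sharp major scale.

B#

Degree 5 takes the letter 4 steps above E, which is B.
In major, degree 5 sits 7 semitones above the tonic. E# + 7 semitones is pitch class 0, spelled on B as B#.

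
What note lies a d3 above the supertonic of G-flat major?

The supertonic of Gb major is Ab.
A diminished third (2 semitones) above Ab lands on the letter C, giving Cbb.

Cbb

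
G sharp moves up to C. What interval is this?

diminished fourth

The letter names run G→C, a span of 3 letter steps, so the interval is some kind of fourth.
G# to C is 4 semitones. A perfect fourth is 5, so 4 makes it diminished.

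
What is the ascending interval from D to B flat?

The letter names run D→B, a span of 5 letter steps, so the interval is some kind of sixth.
D to Bb is 8 semitones. A major sixth is 9, so 8 makes it minor.

minor sixth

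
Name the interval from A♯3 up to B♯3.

The letter names run A→B, a span of 1 letter step, so the interval is some kind of second.
A# to B# is 2 semitones. A major second is 2, so 2 makes it major.

major second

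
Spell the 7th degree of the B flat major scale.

A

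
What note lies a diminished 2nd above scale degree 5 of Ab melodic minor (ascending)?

Fbb

Scale degree 5 of Ab melodic minor (ascending) is Eb.
A diminished second (0 semitones) above Eb lands on the letter F, giving Fbb.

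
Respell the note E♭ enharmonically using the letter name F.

Plain F sits 2 semitones above Eb, so on the letter F the same pitch needs a double flat: Fbb.

Fbb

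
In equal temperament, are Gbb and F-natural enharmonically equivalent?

Yes

Gbb is pitch class 5; F is pitch class 5.
All spellings map to pitch class 5, so they are enharmonically equivalent.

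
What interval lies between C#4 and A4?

The letter names run C→A, a span of 5 letter steps, so the interval is some kind of sixth.
C# to A is 8 semitones. A major sixth is 9, so 8 makes it minor.

minor sixth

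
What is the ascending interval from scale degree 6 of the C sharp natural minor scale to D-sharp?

Scale degree 6 of C# natural minor is A.
A up to D#: letters A→D make it a fourth; 6 semitones makes it augmented.

augmented fourth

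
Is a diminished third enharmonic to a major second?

A diminished third spans 2 semitones; a major second spans 2.
They are enharmonically equivalent.

Yes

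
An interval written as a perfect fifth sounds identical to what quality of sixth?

A perfect fifth spans 7 semitones.
A sixth spanning 7 semitones is diminished (the major sixth is 9).

diminished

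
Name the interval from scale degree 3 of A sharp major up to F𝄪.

Scale degree 3 of A# major is C##.
C## up to F##: letters C→F make it a fourth; 5 semitones makes it perfect.

perfect fourth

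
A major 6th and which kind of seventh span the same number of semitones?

A major sixth spans 9 semitones.
A seventh spanning 9 semitones is diminished (the major seventh is 11).

diminished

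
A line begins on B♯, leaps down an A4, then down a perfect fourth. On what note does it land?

An augmented fourth down from B# is F# (letter F, 6 semitones down).
A perfect fourth down from F# is C# (letter C, 5 semitones down).

C#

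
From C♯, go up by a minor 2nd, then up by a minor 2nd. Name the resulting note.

A minor second up from C# is D (letter D, 1 semitone up).
A minor second up from D is Eb (letter E, 1 semitone up).

Eb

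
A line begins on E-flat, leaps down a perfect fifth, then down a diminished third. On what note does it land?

A perfect fifth down from Eb is Ab (letter A, 7 semitones down).
A diminished third down from Ab is F# (letter F, 2 semitones down).

F#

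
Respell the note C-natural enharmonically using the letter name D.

Dbb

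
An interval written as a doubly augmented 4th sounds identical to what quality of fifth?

A doubly augmented fourth spans 7 semitones.
A fifth spanning 7 semitones is perfect (the perfect fifth is 7).

perfect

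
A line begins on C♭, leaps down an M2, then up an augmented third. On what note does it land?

D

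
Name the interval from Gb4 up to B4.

augmented third

The letter names run G→B, a span of 2 letter steps, so the interval is some kind of third.
Gb to B is 5 semitones. A major third is 4, so 5 makes it augmented.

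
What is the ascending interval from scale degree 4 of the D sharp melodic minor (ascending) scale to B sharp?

major third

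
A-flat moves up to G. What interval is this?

Counting letters A–B–C–D–E–F–G gives a seventh.
Ab→G = 11 semitones, exactly the major seventh.

major seventh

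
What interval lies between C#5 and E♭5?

diminished third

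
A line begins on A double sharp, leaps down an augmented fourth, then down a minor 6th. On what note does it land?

An augmented fourth down from A## is E# (letter E, 6 semitones down).
A minor sixth down from E# is G## (letter G, 8 semitones down).

G##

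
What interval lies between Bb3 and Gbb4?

Counting letters B–C–D–E–F–G gives a sixth.
Bb→Gbb = 7 semitones, 2 narrower than the major sixth (9), so diminished.

diminished sixth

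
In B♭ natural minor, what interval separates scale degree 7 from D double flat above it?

diminished fourth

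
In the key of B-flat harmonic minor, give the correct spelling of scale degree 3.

Db

Degree 3 takes the letter 2 steps above B, which is D.
In harmonic minor, degree 3 sits 3 semitones above the tonic. Bb + 3 semitones is pitch class 1, spelled on D as Db.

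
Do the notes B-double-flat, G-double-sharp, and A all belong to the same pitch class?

Bbb = pitch class 9 and G## = pitch class 9 and A = pitch class 9 — the same pitch class, so they are enharmonic equivalents.

Yes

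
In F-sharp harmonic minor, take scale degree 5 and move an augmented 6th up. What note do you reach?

A##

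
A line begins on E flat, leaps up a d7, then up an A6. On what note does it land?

Bb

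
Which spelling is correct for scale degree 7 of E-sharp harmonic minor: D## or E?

Each scale degree takes a distinct letter name. Degree 7 of a scale on E must use the letter D.
D## and E are enharmonically the same pitch, but only D## uses the letter D, so it is the correct spelling here.

D##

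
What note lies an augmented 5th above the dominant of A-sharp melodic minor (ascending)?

B##

The dominant of A# melodic minor (ascending) is E#.
An augmented fifth (8 semitones) above E# lands on the letter B, giving B##.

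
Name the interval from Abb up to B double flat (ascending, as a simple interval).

major second

Counting letters A–B gives a second.
Abb→Bbb = 2 semitones, exactly the major second.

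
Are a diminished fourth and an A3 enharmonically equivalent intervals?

A diminished fourth spans 4 semitones; an augmented third spans 5.
The spans differ, so they are not enharmonic equivalents.

No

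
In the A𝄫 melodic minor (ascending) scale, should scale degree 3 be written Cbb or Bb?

Each scale degree takes a distinct letter name. Degree 3 of a scale on A must use the letter C.
Cbb and Bb are enharmonically the same pitch, but only Cbb uses the letter C, so it is the correct spelling here.

Cbb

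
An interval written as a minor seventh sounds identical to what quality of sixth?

augmented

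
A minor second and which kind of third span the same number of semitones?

A minor second spans 1 semitone.
A third spanning 1 semitone is doubly diminished (the major third is 4).

doubly diminished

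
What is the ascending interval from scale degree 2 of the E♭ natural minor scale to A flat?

Scale degree 2 of Eb natural minor is F.
F up to Ab: letters F→A make it a third; 3 semitones makes it minor.

minor third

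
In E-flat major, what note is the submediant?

The Eb major scale runs Eb F G Ab Bb C D.
Degree 6 is C.

C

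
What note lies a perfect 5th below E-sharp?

E down a perfect fifth is A, so the target letter is A.
From E#, a perfect fifth is 7 semitones down: A#.

A#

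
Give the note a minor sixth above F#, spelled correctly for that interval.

D

A sixth above F lands on the letter D.
A minor sixth spans 8 semitones, so F# moves to pitch class 2. On the letter D that is D.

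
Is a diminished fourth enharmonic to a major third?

Yes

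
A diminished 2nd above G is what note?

Abb

A second above G lands on the letter A.
A diminished second spans 0 semitones, so G moves to pitch class 7. On the letter A that is Abb.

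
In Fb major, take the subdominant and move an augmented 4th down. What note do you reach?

The subdominant of Fb major is Bbb.
An augmented fourth (6 semitones) below Bbb lands on the letter F, giving Fbb.

Fbb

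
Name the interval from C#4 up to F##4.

augmented fourth

Counting letters C–D–E–F gives a fourth.
C#→F## = 6 semitones, 1 wider than the perfect fourth (5), so augmented.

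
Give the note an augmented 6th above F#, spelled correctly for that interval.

D##

F up a major sixth is D, so the target letter is D.
From F#, an augmented sixth is 10 semitones up: D##.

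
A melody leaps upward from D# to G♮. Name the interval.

The letter names run D→G, a span of 3 letter steps, so the interval is some kind of fourth.
D# to G is 4 semitones. A perfect fourth is 5, so 4 makes it diminished.

diminished fourth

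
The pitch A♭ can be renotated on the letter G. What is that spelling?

G#

Plain G sits 1 semitone below Ab, so on the letter G the same pitch needs a sharp: G#.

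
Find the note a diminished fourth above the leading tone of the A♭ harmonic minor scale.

Cb

The leading tone of Ab harmonic minor is G.
A diminished fourth (4 semitones) above G lands on the letter C, giving Cb.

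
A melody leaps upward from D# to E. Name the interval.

Counting letters D–E gives a second.
D#→E = 1 semitone, 1 narrower than the major second (2), so minor.

minor second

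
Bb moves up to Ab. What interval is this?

minor seventh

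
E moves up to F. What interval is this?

minor second

Counting letters E–F gives a second.
E→F = 1 semitone, 1 narrower than the major second (2), so minor.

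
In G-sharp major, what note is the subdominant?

Degree 4 takes the letter 3 steps above G, which is C.
In major, degree 4 sits 5 semitones above the tonic. G# + 5 semitones is pitch class 1, spelled on C as C#.

C#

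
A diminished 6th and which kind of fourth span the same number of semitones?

A diminished sixth spans 7 semitones.
A fourth spanning 7 semitones is doubly augmented (the perfect fourth is 5).

doubly augmented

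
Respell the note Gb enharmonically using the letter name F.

F#

Plain F sits 1 semitone below Gb, so on the letter F the same pitch needs a sharp: F#.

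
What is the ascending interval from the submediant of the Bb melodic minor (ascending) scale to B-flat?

The submediant of Bb melodic minor (ascending) is G.
G up to Bb: letters G→B make it a third; 3 semitones makes it minor.

minor third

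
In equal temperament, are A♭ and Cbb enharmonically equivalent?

Ab is pitch class 8; Cbb is pitch class 10.
The pitch classes differ (8 vs. 10), so they are not enharmonic equivalents.

No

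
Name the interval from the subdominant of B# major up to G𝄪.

The subdominant of B# major is E#.
E# up to G##: letters E→G make it a third; 4 semitones makes it major.

major third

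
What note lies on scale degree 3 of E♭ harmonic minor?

Gb

Degree 3 takes the letter 2 steps above E, which is G.
In harmonic minor, degree 3 sits 3 semitones above the tonic. Eb + 3 semitones is pitch class 6, spelled on G as Gb.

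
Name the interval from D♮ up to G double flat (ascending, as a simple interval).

doubly diminished fourth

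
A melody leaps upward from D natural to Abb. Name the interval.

doubly diminished fifth

Counting letters D–E–F–G–A gives a fifth.
D→Abb = 5 semitones, 2 narrower than the perfect fifth (7), so doubly diminished.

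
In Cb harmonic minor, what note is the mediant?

Degree 3 takes the letter 2 steps above C, which is E.
In harmonic minor, degree 3 sits 3 semitones above the tonic. Cb + 3 semitones is pitch class 2, spelled on E as Ebb.

Ebb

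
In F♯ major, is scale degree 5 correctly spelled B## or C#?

C#

Each scale degree takes a distinct letter name. Degree 5 of a scale on F must use the letter C.
C# and B## are enharmonically the same pitch, but only C# uses the letter C, so it is the correct spelling here.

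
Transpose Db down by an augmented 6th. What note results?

Fbb

D down a major sixth is F, so the target letter is F.
From Db, an augmented sixth is 10 semitones down: Fbb.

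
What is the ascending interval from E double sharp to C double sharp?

minor sixth

The letter names run E→C, a span of 5 letter steps, so the interval is some kind of sixth.
E## to C## is 8 semitones. A major sixth is 9, so 8 makes it minor.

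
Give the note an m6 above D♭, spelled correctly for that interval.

Bbb

A sixth above D lands on the letter B.
A minor sixth spans 8 semitones, so Db moves to pitch class 9. On the letter B that is Bbb.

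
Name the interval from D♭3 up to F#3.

augmented third

The letter names run D→F, a span of 2 letter steps, so the interval is some kind of third.
Db to F# is 5 semitones. A major third is 4, so 5 makes it augmented.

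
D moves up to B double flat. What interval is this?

diminished sixth

Counting letters D–E–F–G–A–B gives a sixth.
D→Bbb = 7 semitones, 2 narrower than the major sixth (9), so diminished.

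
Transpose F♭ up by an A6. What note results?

D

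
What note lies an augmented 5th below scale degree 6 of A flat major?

Scale degree 6 of Ab major is F.
An augmented fifth (8 semitones) below F lands on the letter B, giving Bbb.

Bbb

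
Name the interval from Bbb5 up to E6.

doubly augmented fourth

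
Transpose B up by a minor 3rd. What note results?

A third above B lands on the letter D.
A minor third spans 3 semitones, so B moves to pitch class 2. On the letter D that is D.

D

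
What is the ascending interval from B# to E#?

perfect fourth

Counting letters B–C–D–E gives a fourth.
B#→E# = 5 semitones, exactly the perfect fourth.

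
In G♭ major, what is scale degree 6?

Eb

Degree 6 takes the letter 5 steps above G, which is E.
In major, degree 6 sits 9 semitones above the tonic. Gb + 9 semitones is pitch class 3, spelled on E as Eb.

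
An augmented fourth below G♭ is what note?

Dbb

G down a perfect fourth is D, so the target letter is D.
From Gb, an augmented fourth is 6 semitones down: Dbb.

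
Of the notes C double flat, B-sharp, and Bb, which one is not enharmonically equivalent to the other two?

B#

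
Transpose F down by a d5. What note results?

B

F down a perfect fifth is Bb, so the target letter is B.
From F, a diminished fifth is 6 semitones down: B.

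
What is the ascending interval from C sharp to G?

diminished fifth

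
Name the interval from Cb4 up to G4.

augmented fifth

The letter names run C→G, a span of 4 letter steps, so the interval is some kind of fifth.
Cb to G is 8 semitones. A perfect fifth is 7, so 8 makes it augmented.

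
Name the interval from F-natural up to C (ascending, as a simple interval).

perfect fifth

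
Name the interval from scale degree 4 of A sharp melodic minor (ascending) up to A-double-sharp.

Scale degree 4 of A# melodic minor (ascending) is D#.
D# up to A##: letters D→A make it a fifth; 8 semitones makes it augmented.

augmented fifth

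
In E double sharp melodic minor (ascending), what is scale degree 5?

B##

Degree 5 takes the letter 4 steps above E, which is B.
In melodic minor (ascending), degree 5 sits 7 semitones above the tonic. E## + 7 semitones is pitch class 1, spelled on B as B##.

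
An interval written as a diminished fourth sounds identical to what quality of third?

major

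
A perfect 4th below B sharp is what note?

B down a perfect fourth is F#, so the target letter is F.
From B#, a perfect fourth is 5 semitones down: F##.

F##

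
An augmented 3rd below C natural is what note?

Abb

A third below C lands on the letter A.
An augmented third spans 5 semitones, so C moves to pitch class 7. On the letter A that is Abb.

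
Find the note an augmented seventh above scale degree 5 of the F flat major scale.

B

Scale degree 5 of Fb major is Cb.
An augmented seventh (12 semitones) above Cb lands on the letter B, giving B.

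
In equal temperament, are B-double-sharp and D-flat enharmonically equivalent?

B## is pitch class 1; Db is pitch class 1.
All spellings map to pitch class 1, so they are enharmonically equivalent.

Yes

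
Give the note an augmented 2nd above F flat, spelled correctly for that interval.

A second above F lands on the letter G.
An augmented second spans 3 semitones, so Fb moves to pitch class 7. On the letter G that is G.

G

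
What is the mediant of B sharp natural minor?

Degree 3 takes the letter 2 steps above B, which is D.
In natural minor, degree 3 sits 3 semitones above the tonic. B# + 3 semitones is pitch class 3, spelled on D as D#.

D#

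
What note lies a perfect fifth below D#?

G#

A fifth below D lands on the letter G.
A perfect fifth spans 7 semitones, so D# moves to pitch class 8. On the letter G that is G#.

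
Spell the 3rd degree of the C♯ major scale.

The C# major scale runs C# D# E# F# G# A# B#.
Degree 3 is E#.

E#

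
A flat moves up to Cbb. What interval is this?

diminished third

The letter names run A→C, a span of 2 letter steps, so the interval is some kind of third.
Ab to Cbb is 2 semitones. A major third is 4, so 2 makes it diminished.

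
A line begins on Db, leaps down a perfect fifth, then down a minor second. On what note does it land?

F

A perfect fifth down from Db is Gb (letter G, 7 semitones down).
A minor second down from Gb is F (letter F, 1 semitone down).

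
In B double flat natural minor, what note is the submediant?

Gbb

Degree 6 takes the letter 5 steps above B, which is G.
In natural minor, degree 6 sits 8 semitones above the tonic. Bbb + 8 semitones is pitch class 5, spelled on G as Gbb.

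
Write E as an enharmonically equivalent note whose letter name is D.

Plain D sits 2 semitones below E, so on the letter D the same pitch needs a double sharp: D##.

D##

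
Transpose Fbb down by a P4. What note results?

A fourth below F lands on the letter C.
A perfect fourth spans 5 semitones, so Fbb moves to pitch class 10. On the letter C that is Cbb.

Cbb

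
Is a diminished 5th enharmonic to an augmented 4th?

A diminished fifth spans 6 semitones; an augmented fourth spans 6.
They are enharmonically equivalent.

Yes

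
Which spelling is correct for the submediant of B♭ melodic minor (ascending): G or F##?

Each scale degree takes a distinct letter name. Degree 6 of a scale on B must use the letter G.
G and F## are enharmonically the same pitch, but only G uses the letter G, so it is the correct spelling here.

G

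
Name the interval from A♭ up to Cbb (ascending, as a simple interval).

diminished third

Counting letters A–B–C gives a third.
Ab→Cbb = 2 semitones, 2 narrower than the major third (4), so diminished.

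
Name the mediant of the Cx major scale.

E##

The C## major scale runs C## D## E## F## G## A## B##.
Degree 3 is E##.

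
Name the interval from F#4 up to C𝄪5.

augmented fifth

The letter names run F→C, a span of 4 letter steps, so the interval is some kind of fifth.
F# to C## is 8 semitones. A perfect fifth is 7, so 8 makes it augmented.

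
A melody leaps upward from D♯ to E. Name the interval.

minor second

The letter names run D→E, a span of 1 letter step, so the interval is some kind of second.
D# to E is 1 semitone. A major second is 2, so 1 makes it minor.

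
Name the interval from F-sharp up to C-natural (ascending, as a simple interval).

diminished fifth

The letter names run F→C, a span of 4 letter steps, so the interval is some kind of fifth.
F# to C is 6 semitones. A perfect fifth is 7, so 6 makes it diminished.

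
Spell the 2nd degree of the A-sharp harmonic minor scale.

Degree 2 takes the letter 1 step above A, which is B.
In harmonic minor, degree 2 sits 2 semitones above the tonic. A# + 2 semitones is pitch class 0, spelled on B as B#.

B#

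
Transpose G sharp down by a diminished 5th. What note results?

G down a perfect fifth is C, so the target letter is C.
From G#, a diminished fifth is 6 semitones down: C##.

C##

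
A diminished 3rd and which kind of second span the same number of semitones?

A diminished third spans 2 semitones.
A second spanning 2 semitones is major (the major second is 2).

major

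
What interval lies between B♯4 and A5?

The letter names run B→A, a span of 6 letter steps, so the interval is some kind of seventh.
B# to A is 9 semitones. A major seventh is 11, so 9 makes it diminished.

diminished seventh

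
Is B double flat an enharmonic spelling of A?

Yes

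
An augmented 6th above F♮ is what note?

D#

F up a major sixth is D, so the target letter is D.
From F, an augmented sixth is 10 semitones up: D#.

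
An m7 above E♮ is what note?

E up a major seventh is D#, so the target letter is D.
From E, a minor seventh is 10 semitones up: D.

D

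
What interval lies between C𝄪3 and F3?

doubly diminished fourth

Counting letters C–D–E–F gives a fourth.
C##→F = 3 semitones, 2 narrower than the perfect fourth (5), so doubly diminished.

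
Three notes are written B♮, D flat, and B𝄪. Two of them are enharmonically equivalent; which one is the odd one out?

In 12-tone equal temperament, enharmonic equivalents share a pitch class. B is pitch class 11; Db is pitch class 1; B## is pitch class 1.
Db and B## share pitch class 1, while B is pitch class 11.

B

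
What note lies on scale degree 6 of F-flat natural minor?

The Fb natural minor scale runs Fb Gb Abb Bbb Cb Dbb Ebb.
Degree 6 is Dbb.

Dbb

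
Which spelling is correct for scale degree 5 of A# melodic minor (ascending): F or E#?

E#

Each scale degree takes a distinct letter name. Degree 5 of a scale on A must use the letter E.
E# and F are enharmonically the same pitch, but only E# uses the letter E, so it is the correct spelling here.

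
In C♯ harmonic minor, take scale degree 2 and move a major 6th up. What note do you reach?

Scale degree 2 of C# harmonic minor is D#.
A major sixth (9 semitones) above D# lands on the letter B, giving B#.

B#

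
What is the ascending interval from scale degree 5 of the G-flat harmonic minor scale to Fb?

minor third

Scale degree 5 of Gb harmonic minor is Db.
Db up to Fb: letters D→F make it a third; 3 semitones makes it minor.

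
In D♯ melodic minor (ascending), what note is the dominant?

The D# melodic minor (ascending) scale runs D# E# F# G# A# B# C##.
Degree 5 is A#.

A#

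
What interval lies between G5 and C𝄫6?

doubly diminished fourth

Counting letters G–A–B–C gives a fourth.
G→Cbb = 3 semitones, 2 narrower than the perfect fourth (5), so doubly diminished.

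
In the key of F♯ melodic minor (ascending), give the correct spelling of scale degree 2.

The F# melodic minor (ascending) scale runs F# G# A B C# D# E#.
Degree 2 is G#.

G#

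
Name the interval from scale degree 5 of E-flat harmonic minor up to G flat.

minor sixth

Scale degree 5 of Eb harmonic minor is Bb.
Bb up to Gb: letters B→G make it a sixth; 8 semitones makes it minor.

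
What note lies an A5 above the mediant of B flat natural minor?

The mediant of Bb natural minor is Db.
An augmented fifth (8 semitones) above Db lands on the letter A, giving A.

A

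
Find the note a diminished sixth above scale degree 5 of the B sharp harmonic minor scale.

D

Scale degree 5 of B# harmonic minor is F##.
A diminished sixth (7 semitones) above F## lands on the letter D, giving D.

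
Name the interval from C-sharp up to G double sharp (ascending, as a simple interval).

augmented fifth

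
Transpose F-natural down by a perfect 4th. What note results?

C

A fourth below F lands on the letter C.
A perfect fourth spans 5 semitones, so F moves to pitch class 0. On the letter C that is C.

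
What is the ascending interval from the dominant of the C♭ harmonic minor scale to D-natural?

augmented fifth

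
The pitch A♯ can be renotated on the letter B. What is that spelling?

Bb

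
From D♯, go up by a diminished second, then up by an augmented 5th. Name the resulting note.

B

A diminished second up from D# is Eb (letter E, 0 semitones up).
An augmented fifth up from Eb is B (letter B, 8 semitones up).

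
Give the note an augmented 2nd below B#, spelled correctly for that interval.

A second below B lands on the letter A.
An augmented second spans 3 semitones, so B# moves to pitch class 9. On the letter A that is A.

A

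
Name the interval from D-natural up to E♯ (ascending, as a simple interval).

Counting letters D–E gives a second.
D→E# = 3 semitones, 1 wider than the major second (2), so augmented.

augmented second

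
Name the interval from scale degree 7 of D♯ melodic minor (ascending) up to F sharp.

diminished fourth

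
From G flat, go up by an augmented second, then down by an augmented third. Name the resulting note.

Fb

An augmented second up from Gb is A (letter A, 3 semitones up).
An augmented third down from A is Fb (letter F, 5 semitones down).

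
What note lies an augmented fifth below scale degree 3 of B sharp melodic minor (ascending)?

G

Scale degree 3 of B# melodic minor (ascending) is D#.
An augmented fifth (8 semitones) below D# lands on the letter G, giving G.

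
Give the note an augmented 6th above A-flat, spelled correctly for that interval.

F#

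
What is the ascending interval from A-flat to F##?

The letter names run A→F, a span of 5 letter steps, so the interval is some kind of sixth.
Ab to F## is 11 semitones. A major sixth is 9, so 11 makes it doubly augmented.

doubly augmented sixth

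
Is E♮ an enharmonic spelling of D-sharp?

No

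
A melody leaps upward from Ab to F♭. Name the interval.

minor sixth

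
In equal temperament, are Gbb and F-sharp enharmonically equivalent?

Two spellings are enharmonically equivalent only if they share a pitch class.
Here Gbb → 5, F# → 6; 5 ≠ 6, so they are not.

No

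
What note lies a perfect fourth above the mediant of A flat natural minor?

Fb

The mediant of Ab natural minor is Cb.
A perfect fourth (5 semitones) above Cb lands on the letter F, giving Fb.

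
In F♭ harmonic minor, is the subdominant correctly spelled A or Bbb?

Each scale degree takes a distinct letter name. Degree 4 of a scale on F must use the letter B.
Bbb and A are enharmonically the same pitch, but only Bbb uses the letter B, so it is the correct spelling here.

Bbb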